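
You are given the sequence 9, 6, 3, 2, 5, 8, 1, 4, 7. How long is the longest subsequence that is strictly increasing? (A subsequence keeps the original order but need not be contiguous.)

Let dp[i] be the length of the longest such subsequence ending at index i:
i:     1 2 3 4 5 6 7 8 9
a[i]:  9 6 3 2 5 8 1 4 7
dp:    1 1 1 1 2 3 1 2 3
Maximum dp value is 3.

3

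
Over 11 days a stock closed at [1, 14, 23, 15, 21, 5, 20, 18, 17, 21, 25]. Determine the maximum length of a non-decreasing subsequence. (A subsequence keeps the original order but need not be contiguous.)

Track the smallest tail for each achievable length (allowing ties):
1 → extends → [1]
14 → extends → [1, 14]
23 → extends → [1, 14, 23]
15 → replaces 23 → [1, 14, 15]
21 → extends → [1, 14, 15, 21]
5 → replaces 14 → [1, 5, 15, 21]
20 → replaces 21 → [1, 5, 15, 20]
18 → replaces 20 → [1, 5, 15, 18]
17 → replaces 18 → [1, 5, 15, 17]
21 → extends → [1, 5, 15, 17, 21]
25 → extends → [1, 5, 15, 17, 21, 25]
Six tails, so the longest non-decreasing subsequence has length 6 (e.g. 1, 14, 15, 21, 21, 25).

6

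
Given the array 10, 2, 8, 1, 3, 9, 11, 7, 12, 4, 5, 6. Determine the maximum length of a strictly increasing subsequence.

Track the smallest tail for each achievable length (strict):
10 → extends → [10]
2 → replaces 10 → [2]
8 → extends → [2, 8]
1 → replaces 2 → [1, 8]
3 → replaces 8 → [1, 3]
9 → extends → [1, 3, 9]
11 → extends → [1, 3, 9, 11]
7 → replaces 9 → [1, 3, 7, 11]
12 → extends → [1, 3, 7, 11, 12]
4 → replaces 7 → [1, 3, 4, 11, 12]
5 → replaces 11 → [1, 3, 4, 5, 12]
6 → replaces 12 → [1, 3, 4, 5, 6]
Five tails, so the longest strictly increasing subsequence has length 5 (e.g. 2, 8, 9, 11, 12).

5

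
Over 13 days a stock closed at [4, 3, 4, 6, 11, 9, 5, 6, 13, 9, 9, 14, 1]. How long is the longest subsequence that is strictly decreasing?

4

Negate each value so 'decreasing' becomes 'increasing', then run patience tails on the negated sequence:
-4 → extends → [-4]
-3 → extends → [-4, -3]
-4 → already a tail → [-4, -3]
-6 → replaces -4 → [-6, -3]
-11 → replaces -6 → [-11, -3]
-9 → replaces -3 → [-11, -9]
-5 → extends → [-11, -9, -5]
-6 → replaces -5 → [-11, -9, -6]
-13 → replaces -11 → [-13, -9, -6]
-9 → already a tail → [-13, -9, -6]
-9 → already a tail → [-13, -9, -6]
-14 → replaces -13 → [-14, -9, -6]
-1 → extends → [-14, -9, -6, -1]
Four tails, so the longest strictly decreasing subsequence of the original has length 4.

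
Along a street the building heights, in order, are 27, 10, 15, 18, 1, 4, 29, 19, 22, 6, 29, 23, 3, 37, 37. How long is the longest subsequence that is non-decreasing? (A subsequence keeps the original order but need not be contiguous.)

8

Track the smallest tail for each achievable length (allowing ties):
27 → extends → [27]
10 → replaces 27 → [10]
15 → extends → [10, 15]
18 → extends → [10, 15, 18]
1 → replaces 10 → [1, 15, 18]
4 → replaces 15 → [1, 4, 18]
29 → extends → [1, 4, 18, 29]
19 → replaces 29 → [1, 4, 18, 19]
22 → extends → [1, 4, 18, 19, 22]
6 → replaces 18 → [1, 4, 6, 19, 22]
29 → extends → [1, 4, 6, 19, 22, 29]
23 → replaces 29 → [1, 4, 6, 19, 22, 23]
3 → replaces 4 → [1, 3, 6, 19, 22, 23]
37 → extends → [1, 3, 6, 19, 22, 23, 37]
37 → extends → [1, 3, 6, 19, 22, 23, 37, 37]
Eight tails, so the longest non-decreasing subsequence has length 8 (e.g. 10, 15, 18, 19, 22, 29, 37, 37).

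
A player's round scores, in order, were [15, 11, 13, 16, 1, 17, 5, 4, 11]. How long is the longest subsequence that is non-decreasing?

Track the smallest tail for each achievable length (allowing ties):
15 → extends → [15]
11 → replaces 15 → [11]
13 → extends → [11, 13]
16 → extends → [11, 13, 16]
1 → replaces 11 → [1, 13, 16]
17 → extends → [1, 13, 16, 17]
5 → replaces 13 → [1, 5, 16, 17]
4 → replaces 5 → [1, 4, 16, 17]
11 → replaces 16 → [1, 4, 11, 17]
Four tails, so the longest non-decreasing subsequence has length 4 (e.g. 11, 13, 16, 17).

4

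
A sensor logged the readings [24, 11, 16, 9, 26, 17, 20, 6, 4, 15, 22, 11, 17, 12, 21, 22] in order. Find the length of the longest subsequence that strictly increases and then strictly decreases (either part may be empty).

7

inc[i] = longest strictly increasing subsequence ending at i; dec[i] = longest strictly decreasing subsequence starting at i:
i:      1  2  3  4  5  6  7  8  9 10 11 12 13 14 15 16
a[i]:  24 11 16  9 26 17 20  6  4 15 22 11 17 12 21 22
inc:    1  1  2  1  3  3  4  1  1  2  5  2  3  3  5  6
dec:    5  4  4  3  4  3  3  2  1  2  3  1  2  1  1  1
Best peak at i=11 (value 22): inc=5, dec=3, length 5+3−1 = 7.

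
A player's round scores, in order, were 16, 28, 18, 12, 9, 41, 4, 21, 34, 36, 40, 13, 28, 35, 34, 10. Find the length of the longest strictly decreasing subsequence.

5

Negate each value so 'decreasing' becomes 'increasing', then run patience tails on the negated sequence:
-16 → extends → [-16]
-28 → replaces -16 → [-28]
-18 → extends → [-28, -18]
-12 → extends → [-28, -18, -12]
-9 → extends → [-28, -18, -12, -9]
-41 → replaces -28 → [-41, -18, -12, -9]
-4 → extends → [-41, -18, -12, -9, -4]
-21 → replaces -18 → [-41, -21, -12, -9, -4]
-34 → replaces -21 → [-41, -34, -12, -9, -4]
-36 → replaces -34 → [-41, -36, -12, -9, -4]
-40 → replaces -36 → [-41, -40, -12, -9, -4]
-13 → replaces -12 → [-41, -40, -13, -9, -4]
-28 → replaces -13 → [-41, -40, -28, -9, -4]
-35 → replaces -28 → [-41, -40, -35, -9, -4]
-34 → replaces -9 → [-41, -40, -35, -34, -4]
-10 → replaces -4 → [-41, -40, -35, -34, -10]
Five tails, so the longest strictly decreasing subsequence of the original has length 5.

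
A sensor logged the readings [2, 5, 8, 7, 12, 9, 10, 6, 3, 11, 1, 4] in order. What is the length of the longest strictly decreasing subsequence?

Let dp[i] be the longest strictly decreasing subsequence ending at i:
i:      1  2  3  4  5  6  7  8  9 10 11 12
a[i]:   2  5  8  7 12  9 10  6  3 11  1  4
dp:     1  1  1  2  1  2  2  3  4  2  5  4
Maximum is 5.

5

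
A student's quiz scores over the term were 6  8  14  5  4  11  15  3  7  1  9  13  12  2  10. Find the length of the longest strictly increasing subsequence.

4

Track the smallest tail for each achievable length (strict):
6 → extends → [6]
8 → extends → [6, 8]
14 → extends → [6, 8, 14]
5 → replaces 6 → [5, 8, 14]
4 → replaces 5 → [4, 8, 14]
11 → replaces 14 → [4, 8, 11]
15 → extends → [4, 8, 11, 15]
3 → replaces 4 → [3, 8, 11, 15]
7 → replaces 8 → [3, 7, 11, 15]
1 → replaces 3 → [1, 7, 11, 15]
9 → replaces 11 → [1, 7, 9, 15]
13 → replaces 15 → [1, 7, 9, 13]
12 → replaces 13 → [1, 7, 9, 12]
2 → replaces 7 → [1, 2, 9, 12]
10 → replaces 12 → [1, 2, 9, 10]
Four tails, so the longest strictly increasing subsequence has length 4 (e.g. 6, 8, 14, 15).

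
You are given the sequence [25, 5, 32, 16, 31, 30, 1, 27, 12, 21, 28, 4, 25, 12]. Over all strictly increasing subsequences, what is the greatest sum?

Let S[i] be the best sum of a strictly increasing subsequence ending at i:
i:      1  2  3  4  5  6  7  8  9 10 11 12 13 14
a[i]:  25  5 32 16 31 30  1 27 12 21 28  4 25 12
S:     25  5 57 21 56 55  1 52 17 42 80  5 67 17
Maximum is 80 (e.g. 25 + 27 + 28).

80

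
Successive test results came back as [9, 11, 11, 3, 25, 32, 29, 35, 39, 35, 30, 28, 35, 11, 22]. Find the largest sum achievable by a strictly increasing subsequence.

Let S[i] be the best sum of a strictly increasing subsequence ending at i:
i:       1   2   3   4   5   6   7   8   9  10  11  12  13  14  15
a[i]:    9  11  11   3  25  32  29  35  39  35  30  28  35  11  22
S:       9  20  20   3  45  77  74 112 151 112 104  73 139  20  42
Maximum is 151 (e.g. 9 + 11 + 25 + 32 + 35 + 39).

151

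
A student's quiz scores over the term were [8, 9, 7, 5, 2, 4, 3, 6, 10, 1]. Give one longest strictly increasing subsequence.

2, 4, 6, 10

Patience tails give the LIS length; then backtrack through the dp parents:
8 → extends → [8]
9 → extends → [8, 9]
7 → replaces 8 → [7, 9]
5 → replaces 7 → [5, 9]
2 → replaces 5 → [2, 9]
4 → replaces 9 → [2, 4]
3 → replaces 4 → [2, 3]
6 → extends → [2, 3, 6]
10 → extends → [2, 3, 6, 10]
1 → replaces 2 → [1, 3, 6, 10]
Length 4; one witness is 2, 4, 6, 10.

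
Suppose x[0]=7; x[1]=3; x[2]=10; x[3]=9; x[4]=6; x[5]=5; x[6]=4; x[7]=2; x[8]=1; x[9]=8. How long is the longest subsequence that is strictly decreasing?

7

Negate each value so 'decreasing' becomes 'increasing', then run patience tails on the negated sequence:
-7 → extends → [-7]
-3 → extends → [-7, -3]
-10 → replaces -7 → [-10, -3]
-9 → replaces -3 → [-10, -9]
-6 → extends → [-10, -9, -6]
-5 → extends → [-10, -9, -6, -5]
-4 → extends → [-10, -9, -6, -5, -4]
-2 → extends → [-10, -9, -6, -5, -4, -2]
-1 → extends → [-10, -9, -6, -5, -4, -2, -1]
-8 → replaces -6 → [-10, -9, -8, -5, -4, -2, -1]
Seven tails, so the longest strictly decreasing subsequence of the original has length 7.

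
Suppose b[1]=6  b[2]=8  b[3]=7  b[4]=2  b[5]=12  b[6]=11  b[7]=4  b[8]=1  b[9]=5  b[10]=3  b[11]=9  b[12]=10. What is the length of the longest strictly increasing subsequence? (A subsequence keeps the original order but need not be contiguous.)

5

Track the smallest tail for each achievable length (strict):
6 → extends → [6]
8 → extends → [6, 8]
7 → replaces 8 → [6, 7]
2 → replaces 6 → [2, 7]
12 → extends → [2, 7, 12]
11 → replaces 12 → [2, 7, 11]
4 → replaces 7 → [2, 4, 11]
1 → replaces 2 → [1, 4, 11]
5 → replaces 11 → [1, 4, 5]
3 → replaces 4 → [1, 3, 5]
9 → extends → [1, 3, 5, 9]
10 → extends → [1, 3, 5, 9, 10]
Five tails, so the longest strictly increasing subsequence has length 5 (e.g. 2, 4, 5, 9, 10).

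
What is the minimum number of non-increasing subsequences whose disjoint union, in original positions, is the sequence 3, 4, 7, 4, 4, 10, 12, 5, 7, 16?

Place each on the leftmost legal pile:
3 → new pile 1 (tops now [3])
4 → new pile 2 (tops now [3, 4])
7 → new pile 3 (tops now [3, 4, 7])
4 → pile 2 (tops now [3, 4, 7])
4 → pile 2 (tops now [3, 4, 7])
10 → new pile 4 (tops now [3, 4, 7, 10])
12 → new pile 5 (tops now [3, 4, 7, 10, 12])
5 → pile 3 (tops now [3, 4, 5, 10, 12])
7 → pile 4 (tops now [3, 4, 5, 7, 12])
16 → new pile 6 (tops now [3, 4, 5, 7, 12, 16])
Six piles.

6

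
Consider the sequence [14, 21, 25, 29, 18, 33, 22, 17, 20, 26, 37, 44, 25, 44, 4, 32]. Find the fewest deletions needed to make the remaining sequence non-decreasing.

Fewest deletions = n − (longest non-decreasing subsequence).
i:      1  2  3  4  5  6  7  8  9 10 11 12 13 14 15 16
a[i]:  14 21 25 29 18 33 22 17 20 26 37 44 25 44  4 32
dp:     1  2  3  4  2  5  3  2  3  4  6  7  4  8  1  5
max dp = 8, so deletions = 16 − 8 = 8.

8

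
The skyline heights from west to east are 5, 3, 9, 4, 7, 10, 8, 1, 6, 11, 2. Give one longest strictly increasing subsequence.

Patience tails give the LIS length; then backtrack through the dp parents:
5 → extends → [5]
3 → replaces 5 → [3]
9 → extends → [3, 9]
4 → replaces 9 → [3, 4]
7 → extends → [3, 4, 7]
10 → extends → [3, 4, 7, 10]
8 → replaces 10 → [3, 4, 7, 8]
1 → replaces 3 → [1, 4, 7, 8]
6 → replaces 7 → [1, 4, 6, 8]
11 → extends → [1, 4, 6, 8, 11]
2 → replaces 4 → [1, 2, 6, 8, 11]
Length 5; one witness is 3, 4, 7, 10, 11.

3, 4, 7, 10, 11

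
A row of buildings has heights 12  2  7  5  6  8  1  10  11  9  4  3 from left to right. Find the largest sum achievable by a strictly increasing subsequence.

Let S[i] be the best sum of a strictly increasing subsequence ending at i:
i:      1  2  3  4  5  6  7  8  9 10 11 12
a[i]:  12  2  7  5  6  8  1 10 11  9  4  3
S:     12  2  9  7 13 21  1 31 42 30  6  5
Maximum is 42 (e.g. 2 + 5 + 6 + 8 + 10 + 11).

42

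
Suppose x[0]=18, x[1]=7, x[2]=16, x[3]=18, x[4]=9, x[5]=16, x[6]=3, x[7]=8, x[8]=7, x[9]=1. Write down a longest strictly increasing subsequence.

7, 16, 18

Patience tails give the LIS length; then backtrack through the dp parents:
18 → extends → [18]
7 → replaces 18 → [7]
16 → extends → [7, 16]
18 → extends → [7, 16, 18]
9 → replaces 16 → [7, 9, 18]
16 → replaces 18 → [7, 9, 16]
3 → replaces 7 → [3, 9, 16]
8 → replaces 9 → [3, 8, 16]
7 → replaces 8 → [3, 7, 16]
1 → replaces 3 → [1, 7, 16]
Length 3; one witness is 7, 16, 18.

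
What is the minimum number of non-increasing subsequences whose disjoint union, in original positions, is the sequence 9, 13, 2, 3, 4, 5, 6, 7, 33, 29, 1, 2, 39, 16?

Place each on the leftmost legal pile:
9 → new pile 1 (tops now [9])
13 → new pile 2 (tops now [9, 13])
2 → pile 1 (tops now [2, 13])
3 → pile 2 (tops now [2, 3])
4 → new pile 3 (tops now [2, 3, 4])
5 → new pile 4 (tops now [2, 3, 4, 5])
6 → new pile 5 (tops now [2, 3, 4, 5, 6])
7 → new pile 6 (tops now [2, 3, 4, 5, 6, 7])
33 → new pile 7 (tops now [2, 3, 4, 5, 6, 7, 33])
29 → pile 7 (tops now [2, 3, 4, 5, 6, 7, 29])
1 → pile 1 (tops now [1, 3, 4, 5, 6, 7, 29])
2 → pile 2 (tops now [1, 2, 4, 5, 6, 7, 29])
39 → new pile 8 (tops now [1, 2, 4, 5, 6, 7, 29, 39])
16 → pile 7 (tops now [1, 2, 4, 5, 6, 7, 16, 39])
Eight piles.

8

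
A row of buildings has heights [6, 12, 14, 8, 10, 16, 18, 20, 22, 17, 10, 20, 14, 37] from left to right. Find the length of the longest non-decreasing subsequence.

8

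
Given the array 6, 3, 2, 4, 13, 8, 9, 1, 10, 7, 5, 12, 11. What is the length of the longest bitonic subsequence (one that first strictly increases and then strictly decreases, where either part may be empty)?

inc[i] = longest strictly increasing subsequence ending at i; dec[i] = longest strictly decreasing subsequence starting at i:
i:      1  2  3  4  5  6  7  8  9 10 11 12 13
a[i]:   6  3  2  4 13  8  9  1 10  7  5 12 11
inc:    1  1  1  2  3  3  4  1  5  3  3  6  6
dec:    4  3  2  2  4  3  3  1  3  2  1  2  1
Best peak at i=9 (value 10): inc=5, dec=3, length 5+3−1 = 7.

7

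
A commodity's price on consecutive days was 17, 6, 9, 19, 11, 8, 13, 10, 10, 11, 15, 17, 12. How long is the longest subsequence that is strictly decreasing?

3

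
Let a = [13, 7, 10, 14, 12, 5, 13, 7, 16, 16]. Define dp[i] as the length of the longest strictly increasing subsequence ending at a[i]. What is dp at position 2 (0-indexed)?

dp[i] = 1 + max{dp[j] : j<i, a[j]<a[i]} (or 1 if no such j):
i:      0  1  2  3  4  5  6  7  8  9
a[i]:  13  7 10 14 12  5 13  7 16 16
dp:     1  1  2  3  3  1  4  2  5  5
At index 2 the value is 2.

2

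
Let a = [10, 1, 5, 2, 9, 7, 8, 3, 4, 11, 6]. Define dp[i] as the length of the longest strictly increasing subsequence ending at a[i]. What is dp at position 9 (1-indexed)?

4

dp[i] = 1 + max{dp[j] : j<i, a[j]<a[i]} (or 1 if no such j):
i:      1  2  3  4  5  6  7  8  9 10 11
a[i]:  10  1  5  2  9  7  8  3  4 11  6
dp:     1  1  2  2  3  3  4  3  4  5  5
At index 9 the value is 4.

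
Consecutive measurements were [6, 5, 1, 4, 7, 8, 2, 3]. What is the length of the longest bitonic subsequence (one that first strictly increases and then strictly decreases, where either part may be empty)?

5

inc[i] = longest strictly increasing subsequence ending at i; dec[i] = longest strictly decreasing subsequence starting at i:
i:     1 2 3 4 5 6 7 8
a[i]:  6 5 1 4 7 8 2 3
inc:   1 1 1 2 3 4 2 3
dec:   4 3 1 2 2 2 1 1
Best peak at i=6 (value 8): inc=4, dec=2, length 4+2−1 = 5.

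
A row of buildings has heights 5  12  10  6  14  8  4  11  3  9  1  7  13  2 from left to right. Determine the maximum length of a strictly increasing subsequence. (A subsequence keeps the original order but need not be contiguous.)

5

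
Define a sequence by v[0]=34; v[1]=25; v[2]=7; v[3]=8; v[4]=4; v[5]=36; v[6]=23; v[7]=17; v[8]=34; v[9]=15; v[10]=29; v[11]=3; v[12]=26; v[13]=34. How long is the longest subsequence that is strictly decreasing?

6

Negate each value so 'decreasing' becomes 'increasing', then run patience tails on the negated sequence:
-34 → extends → [-34]
-25 → extends → [-34, -25]
-7 → extends → [-34, -25, -7]
-8 → replaces -7 → [-34, -25, -8]
-4 → extends → [-34, -25, -8, -4]
-36 → replaces -34 → [-36, -25, -8, -4]
-23 → replaces -8 → [-36, -25, -23, -4]
-17 → replaces -4 → [-36, -25, -23, -17]
-34 → replaces -25 → [-36, -34, -23, -17]
-15 → extends → [-36, -34, -23, -17, -15]
-29 → replaces -23 → [-36, -34, -29, -17, -15]
-3 → extends → [-36, -34, -29, -17, -15, -3]
-26 → replaces -17 → [-36, -34, -29, -26, -15, -3]
-34 → already a tail → [-36, -34, -29, -26, -15, -3]
Six tails, so the longest strictly decreasing subsequence of the original has length 6.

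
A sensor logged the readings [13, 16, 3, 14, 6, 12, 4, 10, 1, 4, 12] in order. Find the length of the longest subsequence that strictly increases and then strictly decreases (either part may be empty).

inc[i] = longest strictly increasing subsequence ending at i; dec[i] = longest strictly decreasing subsequence starting at i:
i:      1  2  3  4  5  6  7  8  9 10 11
a[i]:  13 16  3 14  6 12  4 10  1  4 12
inc:    1  2  1  2  2  3  2  3  1  2  4
dec:    4  5  2  4  3  3  2  2  1  1  1
Best peak at i=2 (value 16): inc=2, dec=5, length 2+5−1 = 6.

6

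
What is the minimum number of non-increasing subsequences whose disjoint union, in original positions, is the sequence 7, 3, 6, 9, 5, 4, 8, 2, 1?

3

The minimum number of non-increasing subsequences covering a sequence equals the length of its longest strictly increasing subsequence.
LIS length is 3 (e.g. 3, 6, 9), so 3 piles are needed.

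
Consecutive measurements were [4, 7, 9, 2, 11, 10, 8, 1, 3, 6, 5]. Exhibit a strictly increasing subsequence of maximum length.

4, 7, 9, 11

Patience tails give the LIS length; then backtrack through the dp parents:
4 → extends → [4]
7 → extends → [4, 7]
9 → extends → [4, 7, 9]
2 → replaces 4 → [2, 7, 9]
11 → extends → [2, 7, 9, 11]
10 → replaces 11 → [2, 7, 9, 10]
8 → replaces 9 → [2, 7, 8, 10]
1 → replaces 2 → [1, 7, 8, 10]
3 → replaces 7 → [1, 3, 8, 10]
6 → replaces 8 → [1, 3, 6, 10]
5 → replaces 6 → [1, 3, 5, 10]
Length 4; one witness is 4, 7, 9, 11.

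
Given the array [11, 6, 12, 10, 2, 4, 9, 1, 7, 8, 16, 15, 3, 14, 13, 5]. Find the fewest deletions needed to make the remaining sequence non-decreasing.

11

Fewest deletions = n − (longest non-decreasing subsequence).
Patience tails:
11 → extends → [11]
6 → replaces 11 → [6]
12 → extends → [6, 12]
10 → replaces 12 → [6, 10]
2 → replaces 6 → [2, 10]
4 → replaces 10 → [2, 4]
9 → extends → [2, 4, 9]
1 → replaces 2 → [1, 4, 9]
7 → replaces 9 → [1, 4, 7]
8 → extends → [1, 4, 7, 8]
16 → extends → [1, 4, 7, 8, 16]
15 → replaces 16 → [1, 4, 7, 8, 15]
3 → replaces 4 → [1, 3, 7, 8, 15]
14 → replaces 15 → [1, 3, 7, 8, 14]
13 → replaces 14 → [1, 3, 7, 8, 13]
5 → replaces 7 → [1, 3, 5, 8, 13]
Longest non-decreasing subsequence has length 5, so deletions = 16 − 5 = 11.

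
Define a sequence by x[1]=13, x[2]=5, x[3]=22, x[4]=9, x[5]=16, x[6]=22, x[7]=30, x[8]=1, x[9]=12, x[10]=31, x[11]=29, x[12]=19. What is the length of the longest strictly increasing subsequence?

Track the smallest tail for each achievable length (strict):
13 → extends → [13]
5 → replaces 13 → [5]
22 → extends → [5, 22]
9 → replaces 22 → [5, 9]
16 → extends → [5, 9, 16]
22 → extends → [5, 9, 16, 22]
30 → extends → [5, 9, 16, 22, 30]
1 → replaces 5 → [1, 9, 16, 22, 30]
12 → replaces 16 → [1, 9, 12, 22, 30]
31 → extends → [1, 9, 12, 22, 30, 31]
29 → replaces 30 → [1, 9, 12, 22, 29, 31]
19 → replaces 22 → [1, 9, 12, 19, 29, 31]
Six tails, so the longest strictly increasing subsequence has length 6 (e.g. 5, 9, 16, 22, 30, 31).

6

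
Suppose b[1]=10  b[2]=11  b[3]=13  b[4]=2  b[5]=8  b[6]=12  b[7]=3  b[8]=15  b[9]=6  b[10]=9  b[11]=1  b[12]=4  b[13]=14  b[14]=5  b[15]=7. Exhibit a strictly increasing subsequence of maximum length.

2, 3, 6, 9, 14

Patience tails give the LIS length; then backtrack through the dp parents:
10 → extends → [10]
11 → extends → [10, 11]
13 → extends → [10, 11, 13]
2 → replaces 10 → [2, 11, 13]
8 → replaces 11 → [2, 8, 13]
12 → replaces 13 → [2, 8, 12]
3 → replaces 8 → [2, 3, 12]
15 → extends → [2, 3, 12, 15]
6 → replaces 12 → [2, 3, 6, 15]
9 → replaces 15 → [2, 3, 6, 9]
1 → replaces 2 → [1, 3, 6, 9]
4 → replaces 6 → [1, 3, 4, 9]
14 → extends → [1, 3, 4, 9, 14]
5 → replaces 9 → [1, 3, 4, 5, 14]
7 → replaces 14 → [1, 3, 4, 5, 7]
Length 5; one witness is 2, 3, 6, 9, 14.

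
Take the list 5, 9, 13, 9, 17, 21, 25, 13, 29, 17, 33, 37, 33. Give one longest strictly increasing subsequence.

5, 9, 13, 17, 21, 25, 29, 33, 37

Patience tails give the LIS length; then backtrack through the dp parents:
5 → extends → [5]
9 → extends → [5, 9]
13 → extends → [5, 9, 13]
9 → already a tail → [5, 9, 13]
17 → extends → [5, 9, 13, 17]
21 → extends → [5, 9, 13, 17, 21]
25 → extends → [5, 9, 13, 17, 21, 25]
13 → already a tail → [5, 9, 13, 17, 21, 25]
29 → extends → [5, 9, 13, 17, 21, 25, 29]
17 → already a tail → [5, 9, 13, 17, 21, 25, 29]
33 → extends → [5, 9, 13, 17, 21, 25, 29, 33]
37 → extends → [5, 9, 13, 17, 21, 25, 29, 33, 37]
33 → already a tail → [5, 9, 13, 17, 21, 25, 29, 33, 37]
Length 9; one witness is 5, 9, 13, 17, 21, 25, 29, 33, 37.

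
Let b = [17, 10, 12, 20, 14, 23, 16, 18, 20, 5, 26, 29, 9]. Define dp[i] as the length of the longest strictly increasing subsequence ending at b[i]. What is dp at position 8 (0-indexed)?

dp[i] = 1 + max{dp[j] : j<i, b[j]<b[i]} (or 1 if no such j):
i:      0  1  2  3  4  5  6  7  8  9 10 11 12
b[i]:  17 10 12 20 14 23 16 18 20  5 26 29  9
dp:     1  1  2  3  3  4  4  5  6  1  7  8  2
At index 8 the value is 6.

6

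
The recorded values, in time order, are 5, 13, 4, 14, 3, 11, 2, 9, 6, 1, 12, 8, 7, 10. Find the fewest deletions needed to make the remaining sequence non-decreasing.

Fewest deletions = n − (longest non-decreasing subsequence).
i:      1  2  3  4  5  6  7  8  9 10 11 12 13 14
a[i]:   5 13  4 14  3 11  2  9  6  1 12  8  7 10
dp:     1  2  1  3  1  2  1  2  2  1  3  3  3  4
max dp = 4, so deletions = 14 − 4 = 10.

10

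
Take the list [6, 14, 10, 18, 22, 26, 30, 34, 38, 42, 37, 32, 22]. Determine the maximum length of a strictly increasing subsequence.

Let dp[i] be the length of the longest such subsequence ending at index i:
i:      1  2  3  4  5  6  7  8  9 10 11 12 13
a[i]:   6 14 10 18 22 26 30 34 38 42 37 32 22
dp:     1  2  2  3  4  5  6  7  8  9  8  7  4
Maximum dp value is 9.

9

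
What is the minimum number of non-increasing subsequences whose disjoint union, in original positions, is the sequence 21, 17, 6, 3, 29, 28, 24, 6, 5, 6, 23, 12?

The minimum number of non-increasing subsequences covering a sequence equals the length of its longest strictly increasing subsequence.
LIS length is 4 (e.g. 3, 5, 6, 23), so 4 piles are needed.

4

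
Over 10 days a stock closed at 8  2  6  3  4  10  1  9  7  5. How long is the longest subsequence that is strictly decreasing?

4

Let dp[i] be the longest strictly decreasing subsequence ending at i:
i:      1  2  3  4  5  6  7  8  9 10
a[i]:   8  2  6  3  4 10  1  9  7  5
dp:     1  2  2  3  3  1  4  2  3  4
Maximum is 4.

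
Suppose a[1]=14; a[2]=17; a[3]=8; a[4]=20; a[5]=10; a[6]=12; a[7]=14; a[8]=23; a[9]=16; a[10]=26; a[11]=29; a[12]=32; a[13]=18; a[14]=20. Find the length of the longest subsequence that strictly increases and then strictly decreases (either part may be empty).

inc[i] = longest strictly increasing subsequence ending at i; dec[i] = longest strictly decreasing subsequence starting at i:
i:      1  2  3  4  5  6  7  8  9 10 11 12 13 14
a[i]:  14 17  8 20 10 12 14 23 16 26 29 32 18 20
inc:    1  2  1  3  2  3  4  5  5  6  7  8  6  7
dec:    2  2  1  2  1  1  1  2  1  2  2  2  1  1
Best peak at i=12 (value 32): inc=8, dec=2, length 8+2−1 = 9.

9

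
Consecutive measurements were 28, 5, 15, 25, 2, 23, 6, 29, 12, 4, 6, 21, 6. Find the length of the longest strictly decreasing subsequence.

Negate each value so 'decreasing' becomes 'increasing', then run patience tails on the negated sequence:
-28 → extends → [-28]
-5 → extends → [-28, -5]
-15 → replaces -5 → [-28, -15]
-25 → replaces -15 → [-28, -25]
-2 → extends → [-28, -25, -2]
-23 → replaces -2 → [-28, -25, -23]
-6 → extends → [-28, -25, -23, -6]
-29 → replaces -28 → [-29, -25, -23, -6]
-12 → replaces -6 → [-29, -25, -23, -12]
-4 → extends → [-29, -25, -23, -12, -4]
-6 → replaces -4 → [-29, -25, -23, -12, -6]
-21 → replaces -12 → [-29, -25, -23, -21, -6]
-6 → already a tail → [-29, -25, -23, -21, -6]
Five tails, so the longest strictly decreasing subsequence of the original has length 5.

5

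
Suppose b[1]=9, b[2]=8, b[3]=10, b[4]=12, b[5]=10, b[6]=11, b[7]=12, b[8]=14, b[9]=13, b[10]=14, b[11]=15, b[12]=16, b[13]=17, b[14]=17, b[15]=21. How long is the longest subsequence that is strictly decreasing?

Let dp[i] be the longest strictly decreasing subsequence ending at i:
i:      1  2  3  4  5  6  7  8  9 10 11 12 13 14 15
b[i]:   9  8 10 12 10 11 12 14 13 14 15 16 17 17 21
dp:     1  2  1  1  2  2  1  1  2  1  1  1  1  1  1
Maximum is 2.

2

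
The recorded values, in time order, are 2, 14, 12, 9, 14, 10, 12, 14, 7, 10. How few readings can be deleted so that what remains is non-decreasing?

5

Fewest deletions = n − (longest non-decreasing subsequence).
i:      1  2  3  4  5  6  7  8  9 10
a[i]:   2 14 12  9 14 10 12 14  7 10
dp:     1  2  2  2  3  3  4  5  2  4
max dp = 5, so deletions = 10 − 5 = 5.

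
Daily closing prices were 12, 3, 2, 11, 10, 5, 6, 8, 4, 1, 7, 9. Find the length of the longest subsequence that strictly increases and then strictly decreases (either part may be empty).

6

inc[i] = longest strictly increasing subsequence ending at i; dec[i] = longest strictly decreasing subsequence starting at i:
i:      1  2  3  4  5  6  7  8  9 10 11 12
a[i]:  12  3  2 11 10  5  6  8  4  1  7  9
inc:    1  1  1  2  2  2  3  4  2  1  4  5
dec:    6  3  2  5  4  3  3  3  2  1  1  1
Best peak at i=1 (value 12): inc=1, dec=6, length 1+6−1 = 6.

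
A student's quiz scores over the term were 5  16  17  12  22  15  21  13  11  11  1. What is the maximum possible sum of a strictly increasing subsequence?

60

Let S[i] be the best sum of a strictly increasing subsequence ending at i:
i:      1  2  3  4  5  6  7  8  9 10 11
a[i]:   5 16 17 12 22 15 21 13 11 11  1
S:      5 21 38 17 60 32 59 30 16 16  1
Maximum is 60 (e.g. 5 + 16 + 17 + 22).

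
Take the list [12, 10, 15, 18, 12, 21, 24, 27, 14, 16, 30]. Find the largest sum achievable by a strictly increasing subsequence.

147

Let S[i] be the best sum of a strictly increasing subsequence ending at i:
i:       1   2   3   4   5   6   7   8   9  10  11
a[i]:   12  10  15  18  12  21  24  27  14  16  30
S:      12  10  27  45  22  66  90 117  36  52 147
Maximum is 147 (e.g. 12 + 15 + 18 + 21 + 24 + 27 + 30).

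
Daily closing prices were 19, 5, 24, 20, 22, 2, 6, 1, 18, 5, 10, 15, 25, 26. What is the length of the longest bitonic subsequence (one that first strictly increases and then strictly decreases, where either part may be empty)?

inc[i] = longest strictly increasing subsequence ending at i; dec[i] = longest strictly decreasing subsequence starting at i:
i:      1  2  3  4  5  6  7  8  9 10 11 12 13 14
a[i]:  19  5 24 20 22  2  6  1 18  5 10 15 25 26
inc:    1  1  2  2  3  1  2  1  3  2  3  4  5  6
dec:    4  3  4  3  3  2  2  1  2  1  1  1  1  1
Best peak at i=14 (value 26): inc=6, dec=1, length 6+1−1 = 6.

6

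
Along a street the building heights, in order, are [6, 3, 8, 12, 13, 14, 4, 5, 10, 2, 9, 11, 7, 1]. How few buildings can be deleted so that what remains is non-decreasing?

9

Fewest deletions = n − (longest non-decreasing subsequence).
i:      1  2  3  4  5  6  7  8  9 10 11 12 13 14
a[i]:   6  3  8 12 13 14  4  5 10  2  9 11  7  1
dp:     1  1  2  3  4  5  2  3  4  1  4  5  4  1
max dp = 5, so deletions = 14 − 5 = 9.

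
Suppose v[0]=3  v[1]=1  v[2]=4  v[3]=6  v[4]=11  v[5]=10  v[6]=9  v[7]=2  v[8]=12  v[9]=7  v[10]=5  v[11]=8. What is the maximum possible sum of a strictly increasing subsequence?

Let S[i] be the best sum of a strictly increasing subsequence ending at i:
i:      0  1  2  3  4  5  6  7  8  9 10 11
v[i]:   3  1  4  6 11 10  9  2 12  7  5  8
S:      3  1  7 13 24 23 22  3 36 20 12 28
Maximum is 36 (e.g. 3 + 4 + 6 + 11 + 12).

36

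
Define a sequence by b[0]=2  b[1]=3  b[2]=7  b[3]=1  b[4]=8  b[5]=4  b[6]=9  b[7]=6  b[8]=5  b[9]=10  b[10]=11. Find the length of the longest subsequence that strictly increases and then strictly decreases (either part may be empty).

inc[i] = longest strictly increasing subsequence ending at i; dec[i] = longest strictly decreasing subsequence starting at i:
i:      0  1  2  3  4  5  6  7  8  9 10
b[i]:   2  3  7  1  8  4  9  6  5 10 11
inc:    1  2  3  1  4  3  5  4  4  6  7
dec:    2  2  3  1  3  1  3  2  1  1  1
Best peak at i=6 (value 9): inc=5, dec=3, length 5+3−1 = 7.

7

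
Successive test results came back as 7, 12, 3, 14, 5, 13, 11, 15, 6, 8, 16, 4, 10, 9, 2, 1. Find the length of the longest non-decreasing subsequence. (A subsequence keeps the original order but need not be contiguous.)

Track the smallest tail for each achievable length (allowing ties):
7 → extends → [7]
12 → extends → [7, 12]
3 → replaces 7 → [3, 12]
14 → extends → [3, 12, 14]
5 → replaces 12 → [3, 5, 14]
13 → replaces 14 → [3, 5, 13]
11 → replaces 13 → [3, 5, 11]
15 → extends → [3, 5, 11, 15]
6 → replaces 11 → [3, 5, 6, 15]
8 → replaces 15 → [3, 5, 6, 8]
16 → extends → [3, 5, 6, 8, 16]
4 → replaces 5 → [3, 4, 6, 8, 16]
10 → replaces 16 → [3, 4, 6, 8, 10]
9 → replaces 10 → [3, 4, 6, 8, 9]
2 → replaces 3 → [2, 4, 6, 8, 9]
1 → replaces 2 → [1, 4, 6, 8, 9]
Five tails, so the longest non-decreasing subsequence has length 5 (e.g. 7, 12, 14, 15, 16).

5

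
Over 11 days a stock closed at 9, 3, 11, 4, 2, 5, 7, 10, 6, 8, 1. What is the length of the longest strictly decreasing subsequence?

4

Negate each value so 'decreasing' becomes 'increasing', then run patience tails on the negated sequence:
-9 → extends → [-9]
-3 → extends → [-9, -3]
-11 → replaces -9 → [-11, -3]
-4 → replaces -3 → [-11, -4]
-2 → extends → [-11, -4, -2]
-5 → replaces -4 → [-11, -5, -2]
-7 → replaces -5 → [-11, -7, -2]
-10 → replaces -7 → [-11, -10, -2]
-6 → replaces -2 → [-11, -10, -6]
-8 → replaces -6 → [-11, -10, -8]
-1 → extends → [-11, -10, -8, -1]
Four tails, so the longest strictly decreasing subsequence of the original has length 4.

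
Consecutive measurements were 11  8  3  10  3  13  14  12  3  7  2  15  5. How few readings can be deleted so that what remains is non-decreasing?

Fewest deletions = n − (longest non-decreasing subsequence).
Patience tails:
11 → extends → [11]
8 → replaces 11 → [8]
3 → replaces 8 → [3]
10 → extends → [3, 10]
3 → replaces 10 → [3, 3]
13 → extends → [3, 3, 13]
14 → extends → [3, 3, 13, 14]
12 → replaces 13 → [3, 3, 12, 14]
3 → replaces 12 → [3, 3, 3, 14]
7 → replaces 14 → [3, 3, 3, 7]
2 → replaces 3 → [2, 3, 3, 7]
15 → extends → [2, 3, 3, 7, 15]
5 → replaces 7 → [2, 3, 3, 5, 15]
Longest non-decreasing subsequence has length 5, so deletions = 13 − 5 = 8.

8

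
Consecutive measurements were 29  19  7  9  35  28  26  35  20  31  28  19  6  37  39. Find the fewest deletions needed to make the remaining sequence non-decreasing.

Fewest deletions = n − (longest non-decreasing subsequence).
Patience tails:
29 → extends → [29]
19 → replaces 29 → [19]
7 → replaces 19 → [7]
9 → extends → [7, 9]
35 → extends → [7, 9, 35]
28 → replaces 35 → [7, 9, 28]
26 → replaces 28 → [7, 9, 26]
35 → extends → [7, 9, 26, 35]
20 → replaces 26 → [7, 9, 20, 35]
31 → replaces 35 → [7, 9, 20, 31]
28 → replaces 31 → [7, 9, 20, 28]
19 → replaces 20 → [7, 9, 19, 28]
6 → replaces 7 → [6, 9, 19, 28]
37 → extends → [6, 9, 19, 28, 37]
39 → extends → [6, 9, 19, 28, 37, 39]
Longest non-decreasing subsequence has length 6, so deletions = 15 − 6 = 9.

9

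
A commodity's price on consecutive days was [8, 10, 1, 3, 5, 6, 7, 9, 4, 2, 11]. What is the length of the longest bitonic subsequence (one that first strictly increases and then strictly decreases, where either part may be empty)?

8

inc[i] = longest strictly increasing subsequence ending at i; dec[i] = longest strictly decreasing subsequence starting at i:
i:      1  2  3  4  5  6  7  8  9 10 11
a[i]:   8 10  1  3  5  6  7  9  4  2 11
inc:    1  2  1  2  3  4  5  6  3  2  7
dec:    4  4  1  2  3  3  3  3  2  1  1
Best peak at i=8 (value 9): inc=6, dec=3, length 6+3−1 = 8.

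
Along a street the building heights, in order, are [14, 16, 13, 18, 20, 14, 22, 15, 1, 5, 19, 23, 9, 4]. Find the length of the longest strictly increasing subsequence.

6

Track the smallest tail for each achievable length (strict):
14 → extends → [14]
16 → extends → [14, 16]
13 → replaces 14 → [13, 16]
18 → extends → [13, 16, 18]
20 → extends → [13, 16, 18, 20]
14 → replaces 16 → [13, 14, 18, 20]
22 → extends → [13, 14, 18, 20, 22]
15 → replaces 18 → [13, 14, 15, 20, 22]
1 → replaces 13 → [1, 14, 15, 20, 22]
5 → replaces 14 → [1, 5, 15, 20, 22]
19 → replaces 20 → [1, 5, 15, 19, 22]
23 → extends → [1, 5, 15, 19, 22, 23]
9 → replaces 15 → [1, 5, 9, 19, 22, 23]
4 → replaces 5 → [1, 4, 9, 19, 22, 23]
Six tails, so the longest strictly increasing subsequence has length 6 (e.g. 14, 16, 18, 20, 22, 23).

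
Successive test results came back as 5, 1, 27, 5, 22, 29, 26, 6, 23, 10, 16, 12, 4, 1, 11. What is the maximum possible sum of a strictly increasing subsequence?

Let S[i] be the best sum of a strictly increasing subsequence ending at i:
i:      1  2  3  4  5  6  7  8  9 10 11 12 13 14 15
a[i]:   5  1 27  5 22 29 26  6 23 10 16 12  4  1 11
S:      5  1 32  6 28 61 54 12 51 22 38 34  5  1 33
Maximum is 61 (e.g. 5 + 27 + 29).

61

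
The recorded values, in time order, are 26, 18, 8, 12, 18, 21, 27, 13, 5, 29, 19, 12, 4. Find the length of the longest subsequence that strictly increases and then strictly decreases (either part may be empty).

inc[i] = longest strictly increasing subsequence ending at i; dec[i] = longest strictly decreasing subsequence starting at i:
i:      1  2  3  4  5  6  7  8  9 10 11 12 13
a[i]:  26 18  8 12 18 21 27 13  5 29 19 12  4
inc:    1  1  1  2  3  4  5  3  1  6  4  2  1
dec:    5  4  3  3  4  4  4  3  2  4  3  2  1
Best peak at i=10 (value 29): inc=6, dec=4, length 6+4−1 = 9.

9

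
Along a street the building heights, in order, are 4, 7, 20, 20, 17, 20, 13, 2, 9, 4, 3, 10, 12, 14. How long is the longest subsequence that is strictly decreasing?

6

Let dp[i] be the longest strictly decreasing subsequence ending at i:
i:      1  2  3  4  5  6  7  8  9 10 11 12 13 14
a[i]:   4  7 20 20 17 20 13  2  9  4  3 10 12 14
dp:     1  1  1  1  2  1  3  4  4  5  6  4  4  3
Maximum is 6.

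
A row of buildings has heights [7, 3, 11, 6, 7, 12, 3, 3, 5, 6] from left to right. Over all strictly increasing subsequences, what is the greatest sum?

30

Let S[i] be the best sum of a strictly increasing subsequence ending at i:
i:      1  2  3  4  5  6  7  8  9 10
a[i]:   7  3 11  6  7 12  3  3  5  6
S:      7  3 18  9 16 30  3  3  8 14
Maximum is 30 (e.g. 7 + 11 + 12).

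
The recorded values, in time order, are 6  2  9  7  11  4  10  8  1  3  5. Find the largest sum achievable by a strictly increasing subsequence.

Let S[i] be the best sum of a strictly increasing subsequence ending at i:
i:      1  2  3  4  5  6  7  8  9 10 11
a[i]:   6  2  9  7 11  4 10  8  1  3  5
S:      6  2 15 13 26  6 25 21  1  5 11
Maximum is 26 (e.g. 6 + 9 + 11).

26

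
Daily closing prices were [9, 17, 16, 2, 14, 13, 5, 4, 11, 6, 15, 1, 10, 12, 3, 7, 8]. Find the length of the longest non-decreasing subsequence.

Track the smallest tail for each achievable length (allowing ties):
9 → extends → [9]
17 → extends → [9, 17]
16 → replaces 17 → [9, 16]
2 → replaces 9 → [2, 16]
14 → replaces 16 → [2, 14]
13 → replaces 14 → [2, 13]
5 → replaces 13 → [2, 5]
4 → replaces 5 → [2, 4]
11 → extends → [2, 4, 11]
6 → replaces 11 → [2, 4, 6]
15 → extends → [2, 4, 6, 15]
1 → replaces 2 → [1, 4, 6, 15]
10 → replaces 15 → [1, 4, 6, 10]
12 → extends → [1, 4, 6, 10, 12]
3 → replaces 4 → [1, 3, 6, 10, 12]
7 → replaces 10 → [1, 3, 6, 7, 12]
8 → replaces 12 → [1, 3, 6, 7, 8]
Five tails, so the longest non-decreasing subsequence has length 5 (e.g. 2, 5, 6, 10, 12).

5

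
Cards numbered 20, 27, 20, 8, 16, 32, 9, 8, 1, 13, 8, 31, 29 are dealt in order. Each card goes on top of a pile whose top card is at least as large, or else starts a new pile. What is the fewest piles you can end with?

Place each on the leftmost legal pile:
20 → new pile 1 (tops now [20])
27 → new pile 2 (tops now [20, 27])
20 → pile 1 (tops now [20, 27])
8 → pile 1 (tops now [8, 27])
16 → pile 2 (tops now [8, 16])
32 → new pile 3 (tops now [8, 16, 32])
9 → pile 2 (tops now [8, 9, 32])
8 → pile 1 (tops now [8, 9, 32])
1 → pile 1 (tops now [1, 9, 32])
13 → pile 3 (tops now [1, 9, 13])
8 → pile 2 (tops now [1, 8, 13])
31 → new pile 4 (tops now [1, 8, 13, 31])
29 → pile 4 (tops now [1, 8, 13, 29])
Four piles.

4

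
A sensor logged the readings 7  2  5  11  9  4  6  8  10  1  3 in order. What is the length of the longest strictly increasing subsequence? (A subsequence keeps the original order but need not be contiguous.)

Let dp[i] be the length of the longest such subsequence ending at index i:
i:      1  2  3  4  5  6  7  8  9 10 11
a[i]:   7  2  5 11  9  4  6  8 10  1  3
dp:     1  1  2  3  3  2  3  4  5  1  2
Maximum dp value is 5.

5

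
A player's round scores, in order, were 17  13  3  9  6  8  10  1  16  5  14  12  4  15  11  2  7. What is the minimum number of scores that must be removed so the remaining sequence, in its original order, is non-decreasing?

Fewest deletions = n − (longest non-decreasing subsequence).
i:      1  2  3  4  5  6  7  8  9 10 11 12 13 14 15 16 17
a[i]:  17 13  3  9  6  8 10  1 16  5 14 12  4 15 11  2  7
dp:     1  1  1  2  2  3  4  1  5  2  5  5  2  6  5  2  3
max dp = 6, so deletions = 17 − 6 = 11.

11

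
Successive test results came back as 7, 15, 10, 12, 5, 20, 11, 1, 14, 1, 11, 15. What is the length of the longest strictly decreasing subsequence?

4

Negate each value so 'decreasing' becomes 'increasing', then run patience tails on the negated sequence:
-7 → extends → [-7]
-15 → replaces -7 → [-15]
-10 → extends → [-15, -10]
-12 → replaces -10 → [-15, -12]
-5 → extends → [-15, -12, -5]
-20 → replaces -15 → [-20, -12, -5]
-11 → replaces -5 → [-20, -12, -11]
-1 → extends → [-20, -12, -11, -1]
-14 → replaces -12 → [-20, -14, -11, -1]
-1 → already a tail → [-20, -14, -11, -1]
-11 → already a tail → [-20, -14, -11, -1]
-15 → replaces -14 → [-20, -15, -11, -1]
Four tails, so the longest strictly decreasing subsequence of the original has length 4.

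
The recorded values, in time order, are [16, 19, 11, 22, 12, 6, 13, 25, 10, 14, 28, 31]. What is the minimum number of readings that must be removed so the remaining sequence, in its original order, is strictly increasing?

6

Fewest deletions = n − (longest strictly increasing subsequence).
i:      1  2  3  4  5  6  7  8  9 10 11 12
a[i]:  16 19 11 22 12  6 13 25 10 14 28 31
dp:     1  2  1  3  2  1  3  4  2  4  5  6
max dp = 6, so deletions = 12 − 6 = 6.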